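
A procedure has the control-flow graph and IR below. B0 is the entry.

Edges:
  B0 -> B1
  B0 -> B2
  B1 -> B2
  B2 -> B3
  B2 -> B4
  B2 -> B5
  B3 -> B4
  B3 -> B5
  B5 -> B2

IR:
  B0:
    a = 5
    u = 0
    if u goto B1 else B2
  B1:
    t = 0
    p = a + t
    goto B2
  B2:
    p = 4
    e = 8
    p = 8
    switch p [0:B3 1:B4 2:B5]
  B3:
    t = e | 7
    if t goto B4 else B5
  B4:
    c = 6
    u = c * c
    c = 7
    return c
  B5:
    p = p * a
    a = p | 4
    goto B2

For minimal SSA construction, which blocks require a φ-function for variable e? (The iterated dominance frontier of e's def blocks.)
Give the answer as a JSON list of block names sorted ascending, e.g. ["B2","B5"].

idom tree: B1←B0 B2←B0 B3←B2 B4←B2 B5←B2
Dom∩ at merges:
  B2: preds {B0,B1,B5}: {B0} ∩ {B0,B1} ∩ {B0,B2,B5} = {B0}; idom=B0
  B4: preds {B2,B3}: {B0,B2} ∩ {B0,B2,B3} = {B0,B2}; idom=B2
  B5: preds {B2,B3}: {B0,B2} ∩ {B0,B2,B3} = {B0,B2}; idom=B2

DF derivation:
  join B2 pred B0: · stop@B0
  join B2 pred B1: B1 stop@B0
  join B2 pred B5: B5→B2 stop@B0
  join B4 pred B2: · stop@B2
  join B4 pred B3: B3 stop@B2
  join B5 pred B2: · stop@B2
  join B5 pred B3: B3 stop@B2
  DF(B0)=∅
  DF(B1)={B2}
  DF(B2)={B2}
  DF(B3)={B4,B5}
  DF(B4)=∅
  DF(B5)={B2}

φ for e: defs {B2}
  DF⁺ = {B2}

Answer: ["B2"]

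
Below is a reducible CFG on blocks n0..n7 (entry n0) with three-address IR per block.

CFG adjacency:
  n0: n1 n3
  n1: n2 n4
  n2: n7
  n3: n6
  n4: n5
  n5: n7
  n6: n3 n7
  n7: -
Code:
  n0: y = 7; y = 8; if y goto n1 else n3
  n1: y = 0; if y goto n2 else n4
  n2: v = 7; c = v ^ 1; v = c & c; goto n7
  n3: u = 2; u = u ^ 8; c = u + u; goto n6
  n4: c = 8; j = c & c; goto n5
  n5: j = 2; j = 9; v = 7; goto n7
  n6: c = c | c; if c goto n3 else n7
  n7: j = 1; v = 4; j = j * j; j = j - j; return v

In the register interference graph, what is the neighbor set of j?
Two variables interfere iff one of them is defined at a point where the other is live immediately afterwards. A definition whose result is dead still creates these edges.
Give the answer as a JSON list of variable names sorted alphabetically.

Answer: ["v"]

Derivation:
def/use:
  n0: def={y} ue=∅
  n1: def={y} ue=∅
  n2: def={c,v} ue=∅
  n3: def={c,u} ue=∅
  n4: def={c,j} ue=∅
  n5: def={j,v} ue=∅
  n6: def={c} ue={c}
  n7: def={j,v} ue=∅

Backward fixpoint:
  n0 li=∅ lo=∅
  n1 li=∅ lo=∅
  n2 li=∅ lo=∅
  n3 li=∅ lo={c}
  n4 li=∅ lo=∅
  n5 li=∅ lo=∅
  n6 li={c} lo=∅
  n7 li=∅ lo=∅

Interfere edges:
  c: ∅
  j: {v}
  u: ∅
  v: {j}
  y: ∅

N(j) = ["v"]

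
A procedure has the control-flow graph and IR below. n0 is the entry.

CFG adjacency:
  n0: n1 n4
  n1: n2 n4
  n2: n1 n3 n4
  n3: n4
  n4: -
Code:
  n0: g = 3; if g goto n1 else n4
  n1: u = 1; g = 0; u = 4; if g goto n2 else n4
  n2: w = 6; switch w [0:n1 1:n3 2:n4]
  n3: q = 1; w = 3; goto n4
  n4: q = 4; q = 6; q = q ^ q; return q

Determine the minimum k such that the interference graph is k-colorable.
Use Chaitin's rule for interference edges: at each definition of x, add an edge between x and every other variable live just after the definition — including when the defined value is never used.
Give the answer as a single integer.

Answer: 2

Working:
def/use:
  n0 def {g} use ∅
  n1 def {g,u} use ∅
  n2 def {w} use ∅
  n3 def {q,w} use ∅
  n4 def {q} use ∅

Liveness:
  n0: in=∅ out=∅
  n1: in=∅ out=∅
  n2: in=∅ out=∅
  n3: in=∅ out=∅
  n4: in=∅ out=∅

Interfere edges:
  g — {u}
  q — ∅
  u — {g}
  w — ∅

Chromatic number:
  clique {g,u} ⇒ need ≥ 2
  2-colouring: c0={g,q,w}  c1={u}
  χ = 2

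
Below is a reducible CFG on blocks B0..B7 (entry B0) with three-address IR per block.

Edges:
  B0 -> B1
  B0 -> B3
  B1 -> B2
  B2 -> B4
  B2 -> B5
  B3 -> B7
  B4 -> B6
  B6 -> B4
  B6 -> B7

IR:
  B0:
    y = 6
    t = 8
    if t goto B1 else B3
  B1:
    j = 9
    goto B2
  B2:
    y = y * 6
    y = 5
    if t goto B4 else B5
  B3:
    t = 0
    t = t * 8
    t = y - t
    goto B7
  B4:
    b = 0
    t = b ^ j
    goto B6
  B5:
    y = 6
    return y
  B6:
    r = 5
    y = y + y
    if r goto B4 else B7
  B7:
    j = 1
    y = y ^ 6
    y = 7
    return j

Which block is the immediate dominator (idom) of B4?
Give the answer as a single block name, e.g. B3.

idom tree: B1←B0 B2←B1 B3←B0 B4←B2 B5←B2 B6←B4 B7←B0
Dom∩ at merges:
  B4: preds {B2,B6}: {B0,B1,B2} ∩ {B0,B1,B2,B4,B6} = {B0,B1,B2}; idom=B2
  B7: preds {B3,B6}: {B0,B3} ∩ {B0,B1,B2,B4,B6} = {B0}; idom=B0

idom(B4) = B2

Answer: B2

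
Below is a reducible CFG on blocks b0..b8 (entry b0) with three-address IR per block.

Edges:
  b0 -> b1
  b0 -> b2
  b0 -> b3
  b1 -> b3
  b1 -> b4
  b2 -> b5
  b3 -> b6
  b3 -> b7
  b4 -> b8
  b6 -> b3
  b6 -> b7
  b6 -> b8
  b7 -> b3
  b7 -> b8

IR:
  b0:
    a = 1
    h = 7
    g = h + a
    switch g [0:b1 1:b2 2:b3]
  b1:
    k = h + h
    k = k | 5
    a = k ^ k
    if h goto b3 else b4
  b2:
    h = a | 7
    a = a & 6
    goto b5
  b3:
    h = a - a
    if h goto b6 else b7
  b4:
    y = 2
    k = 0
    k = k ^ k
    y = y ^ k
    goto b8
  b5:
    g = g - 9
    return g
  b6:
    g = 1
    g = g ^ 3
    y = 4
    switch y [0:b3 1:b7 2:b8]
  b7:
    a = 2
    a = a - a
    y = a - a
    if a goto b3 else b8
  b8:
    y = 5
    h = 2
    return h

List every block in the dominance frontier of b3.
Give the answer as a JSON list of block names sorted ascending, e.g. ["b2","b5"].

idom tree: b1←b0 b2←b0 b3←b0 b4←b1 b5←b2 b6←b3 b7←b3 b8←b0
Dom∩ at merges:
  b3: preds {b0,b1,b6,b7}: {b0} ∩ {b0,b1} ∩ {b0,b3,b6} ∩ {b0,b3,b7} = {b0}; idom=b0
  b7: preds {b3,b6}: {b0,b3} ∩ {b0,b3,b6} = {b0,b3}; idom=b3
  b8: preds {b4,b6,b7}: {b0,b1,b4} ∩ {b0,b3,b6} ∩ {b0,b3,b7} = {b0}; idom=b0

DF walk-up:
  join b3 pred b0: · stop@b0
  join b3 pred b1: b1 stop@b0
  join b3 pred b6: b6→b3 stop@b0
  join b3 pred b7: b7→b3 stop@b0
  join b7 pred b3: · stop@b3
  join b7 pred b6: b6 stop@b3
  join b8 pred b4: b4→b1 stop@b0
  join b8 pred b6: b6→b3 stop@b0
  join b8 pred b7: b7→b3 stop@b0
  b0: DF=∅
  b1: DF={b3,b8}
  b2: DF=∅
  b3: DF={b3,b8}
  b4: DF={b8}
  b5: DF=∅
  b6: DF={b3,b7,b8}
  b7: DF={b3,b8}
  b8: DF=∅

DF(b3) = ["b3", "b8"]

Answer: ["b3", "b8"]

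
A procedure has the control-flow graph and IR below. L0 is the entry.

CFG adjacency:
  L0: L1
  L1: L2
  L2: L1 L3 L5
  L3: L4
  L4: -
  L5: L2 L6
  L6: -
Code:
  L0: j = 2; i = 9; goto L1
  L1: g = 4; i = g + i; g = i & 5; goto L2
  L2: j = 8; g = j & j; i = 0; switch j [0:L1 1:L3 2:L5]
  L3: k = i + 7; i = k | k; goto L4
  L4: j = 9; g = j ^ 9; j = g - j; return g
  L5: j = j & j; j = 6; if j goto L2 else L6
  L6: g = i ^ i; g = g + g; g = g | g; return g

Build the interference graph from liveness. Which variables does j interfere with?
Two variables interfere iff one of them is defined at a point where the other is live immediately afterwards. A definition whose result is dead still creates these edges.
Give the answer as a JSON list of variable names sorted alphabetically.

Answer: ["g", "i"]

Working:
Per-block:
  L0: {i,j} / ∅
  L1: {g,i} / {i}
  L2: {g,i,j} / ∅
  L3: {i,k} / {i}
  L4: {g,j} / ∅
  L5: {j} / {j}
  L6: {g} / {i}

Backward fixpoint:
  L0: in=∅ out={i}
  L1: in={i} out=∅
  L2: in=∅ out={i,j}
  L3: in={i} out=∅
  L4: in=∅ out=∅
  L5: in={i,j} out={i}
  L6: in={i} out=∅

Interference:
  g: {i,j}
  i: {g,j}
  j: {g,i}
  k: ∅

N(j) = ["g", "i"]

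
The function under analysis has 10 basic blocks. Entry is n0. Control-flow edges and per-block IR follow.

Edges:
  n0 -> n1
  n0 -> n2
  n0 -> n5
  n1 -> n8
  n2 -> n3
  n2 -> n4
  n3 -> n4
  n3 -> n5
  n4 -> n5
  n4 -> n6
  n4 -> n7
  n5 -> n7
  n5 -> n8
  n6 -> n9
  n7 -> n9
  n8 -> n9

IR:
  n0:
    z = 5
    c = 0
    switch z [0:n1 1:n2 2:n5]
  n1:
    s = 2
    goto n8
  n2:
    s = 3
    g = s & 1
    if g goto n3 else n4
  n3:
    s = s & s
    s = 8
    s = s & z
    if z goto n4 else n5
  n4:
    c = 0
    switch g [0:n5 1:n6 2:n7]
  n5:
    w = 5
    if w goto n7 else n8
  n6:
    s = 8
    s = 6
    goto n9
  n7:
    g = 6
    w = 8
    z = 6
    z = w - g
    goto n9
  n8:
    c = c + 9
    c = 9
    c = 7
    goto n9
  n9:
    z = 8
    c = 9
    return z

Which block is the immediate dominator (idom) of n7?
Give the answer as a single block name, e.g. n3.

Answer: n0

Analysis:
idom tree: n1←n0 n2←n0 n3←n2 n4←n2 n5←n0 n6←n4 n7←n0 n8←n0 n9←n0
Dom at joins:
  n4: preds {n2,n3}: {n0,n2} ∩ {n0,n2,n3} = {n0,n2}; idom=n2
  n5: preds {n0,n3,n4}: {n0} ∩ {n0,n2,n3} ∩ {n0,n2,n4} = {n0}; idom=n0
  n7: preds {n4,n5}: {n0,n2,n4} ∩ {n0,n5} = {n0}; idom=n0
  n8: preds {n1,n5}: {n0,n1} ∩ {n0,n5} = {n0}; idom=n0
  n9: preds {n6,n7,n8}: {n0,n2,n4,n6} ∩ {n0,n7} ∩ {n0,n8} = {n0}; idom=n0

idom(n7) = n0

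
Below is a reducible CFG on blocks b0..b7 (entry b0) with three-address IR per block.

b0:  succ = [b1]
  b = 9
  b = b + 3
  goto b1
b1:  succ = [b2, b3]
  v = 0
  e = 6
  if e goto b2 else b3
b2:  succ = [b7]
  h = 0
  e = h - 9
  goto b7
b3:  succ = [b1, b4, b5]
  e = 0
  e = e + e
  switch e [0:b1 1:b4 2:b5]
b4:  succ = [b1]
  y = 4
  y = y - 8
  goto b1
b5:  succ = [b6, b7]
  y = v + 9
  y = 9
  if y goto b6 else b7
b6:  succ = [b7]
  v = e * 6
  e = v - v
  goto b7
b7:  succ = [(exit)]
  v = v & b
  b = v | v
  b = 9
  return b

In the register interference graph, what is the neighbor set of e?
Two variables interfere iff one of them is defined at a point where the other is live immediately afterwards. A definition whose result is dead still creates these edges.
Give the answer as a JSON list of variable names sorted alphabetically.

def/use:
  b0: def={b} ue=∅
  b1: def={e,v} ue=∅
  b2: def={e,h} ue=∅
  b3: def={e} ue=∅
  b4: def={y} ue=∅
  b5: def={y} ue={v}
  b6: def={e,v} ue={e}
  b7: def={b,v} ue={b,v}

Liveness:
  b0: in=∅ out={b}
  b1: in={b} out={b,v}
  b2: in={b,v} out={b,v}
  b3: in={b,v} out={b,e,v}
  b4: in={b} out={b}
  b5: in={b,e,v} out={b,e,v}
  b6: in={b,e} out={b,v}
  b7: in={b,v} out=∅

Interference:
  b — {e,h,v,y}
  e — {b,v,y}
  h — {b,v}
  v — {b,e,h,y}
  y — {b,e,v}

N(e) = ["b", "v", "y"]

Answer: ["b", "v", "y"]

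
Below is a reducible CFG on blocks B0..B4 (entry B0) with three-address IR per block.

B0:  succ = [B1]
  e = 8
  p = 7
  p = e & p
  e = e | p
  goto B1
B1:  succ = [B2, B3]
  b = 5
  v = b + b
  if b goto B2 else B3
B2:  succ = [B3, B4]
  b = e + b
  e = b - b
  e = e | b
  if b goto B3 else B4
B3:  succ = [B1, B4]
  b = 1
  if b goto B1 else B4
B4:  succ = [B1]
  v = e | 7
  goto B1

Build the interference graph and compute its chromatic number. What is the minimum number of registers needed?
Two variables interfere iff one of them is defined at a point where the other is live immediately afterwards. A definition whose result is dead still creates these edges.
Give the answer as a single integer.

Per-block:
  B0: def={e,p} ue=∅
  B1: def={b,v} ue=∅
  B2: def={b,e} ue={b,e}
  B3: def={b} ue=∅
  B4: def={v} ue={e}

Backward fixpoint:
  B0: in=∅ out={e}
  B1: in={e} out={b,e}
  B2: in={b,e} out={e}
  B3: in={e} out={e}
  B4: in={e} out={e}

Interference:
  b: {e,v}
  e: {b,p,v}
  p: {e}
  v: {b,e}

Chromatic number:
  lower bound: {b,e,v} mutually conflict ⇒ χ ≥ 3
  3-colouring: R0={e}  R1={b,p}  R2={v}
  χ = 3

Answer: 3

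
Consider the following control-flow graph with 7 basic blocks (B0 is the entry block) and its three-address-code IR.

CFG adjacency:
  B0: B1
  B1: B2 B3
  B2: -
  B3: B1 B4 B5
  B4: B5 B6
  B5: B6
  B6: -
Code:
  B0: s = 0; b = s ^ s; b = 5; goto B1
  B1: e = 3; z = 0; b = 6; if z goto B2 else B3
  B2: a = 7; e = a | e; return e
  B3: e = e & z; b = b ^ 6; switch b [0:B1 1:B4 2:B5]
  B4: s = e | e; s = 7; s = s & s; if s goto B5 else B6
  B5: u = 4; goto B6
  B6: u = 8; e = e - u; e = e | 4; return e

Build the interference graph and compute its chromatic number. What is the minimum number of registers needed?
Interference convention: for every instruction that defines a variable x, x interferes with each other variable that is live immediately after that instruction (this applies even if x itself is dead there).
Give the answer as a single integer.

Per-block:
  B0 def {b,s} use ∅
  B1 def {b,e,z} use ∅
  B2 def {a,e} use {e}
  B3 def {b,e} use {b,e,z}
  B4 def {s} use {e}
  B5 def {u} use ∅
  B6 def {e,u} use {e}

Liveness:
  B0: in=∅ out=∅
  B1: in=∅ out={b,e,z}
  B2: in={e} out=∅
  B3: in={b,e,z} out={e}
  B4: in={e} out={e}
  B5: in={e} out={e}
  B6: in={e} out=∅

Interfere edges:
  a — {e}
  b — {e,z}
  e — {a,b,s,u,z}
  s — {e}
  u — {e}
  z — {b,e}

Chromatic number:
  lower bound: {b,e,z} mutually conflict ⇒ χ ≥ 3
  assign a→c1 b→c1 e→c0 s→c1 u→c1 z→c2 — no edge inside a register ⇒ χ ≤ 3
  χ = 3

Answer: 3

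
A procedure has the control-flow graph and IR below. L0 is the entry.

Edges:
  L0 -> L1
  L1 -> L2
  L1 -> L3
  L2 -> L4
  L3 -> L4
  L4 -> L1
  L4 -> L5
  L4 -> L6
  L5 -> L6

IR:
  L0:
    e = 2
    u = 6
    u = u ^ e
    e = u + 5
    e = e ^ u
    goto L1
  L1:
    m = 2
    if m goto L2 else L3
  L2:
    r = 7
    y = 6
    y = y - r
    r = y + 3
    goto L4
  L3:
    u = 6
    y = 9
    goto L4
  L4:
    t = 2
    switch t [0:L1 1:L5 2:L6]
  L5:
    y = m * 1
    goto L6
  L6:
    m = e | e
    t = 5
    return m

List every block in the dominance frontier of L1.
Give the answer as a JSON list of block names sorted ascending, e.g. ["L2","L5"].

Answer: ["L1"]

Working:
idom tree: L1←L0 L2←L1 L3←L1 L4←L1 L5←L4 L6←L4
Dom at joins:
  L1: preds {L0,L4}: {L0} ∩ {L0,L1,L4} = {L0}; idom=L0
  L4: preds {L2,L3}: {L0,L1,L2} ∩ {L0,L1,L3} = {L0,L1}; idom=L1
  L6: preds {L4,L5}: {L0,L1,L4} ∩ {L0,L1,L4,L5} = {L0,L1,L4}; idom=L4

DF walk-up:
  L1←L0: walk · to L0
  L1←L4: walk L4→L1 to L0
  L4←L2: walk L2 to L1
  L4←L3: walk L3 to L1
  L6←L4: walk · to L4
  L6←L5: walk L5 to L4
  L0: DF=∅
  L1: DF={L1}
  L2: DF={L4}
  L3: DF={L4}
  L4: DF={L1}
  L5: DF={L6}
  L6: DF=∅

DF(L1) = ["L1"]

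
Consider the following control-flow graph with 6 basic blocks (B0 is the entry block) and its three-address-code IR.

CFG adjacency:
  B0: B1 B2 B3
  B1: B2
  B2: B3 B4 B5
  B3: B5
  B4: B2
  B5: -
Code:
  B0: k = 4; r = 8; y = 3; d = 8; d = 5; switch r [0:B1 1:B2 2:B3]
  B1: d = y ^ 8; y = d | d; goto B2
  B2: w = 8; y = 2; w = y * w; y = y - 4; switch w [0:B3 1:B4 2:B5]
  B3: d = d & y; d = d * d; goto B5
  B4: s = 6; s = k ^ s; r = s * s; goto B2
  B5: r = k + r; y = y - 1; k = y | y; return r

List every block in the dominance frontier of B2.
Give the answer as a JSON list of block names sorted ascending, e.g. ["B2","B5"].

Answer: ["B2", "B3", "B5"]

Derivation:
idom tree: B1←B0 B2←B0 B3←B0 B4←B2 B5←B0
Dom at joins:
  B2: preds {B0,B1,B4}: {B0} ∩ {B0,B1} ∩ {B0,B2,B4} = {B0}; idom=B0
  B3: preds {B0,B2}: {B0} ∩ {B0,B2} = {B0}; idom=B0
  B5: preds {B2,B3}: {B0,B2} ∩ {B0,B3} = {B0}; idom=B0

DF walk-up:
  B2←B0: walk · to B0
  B2←B1: walk B1 to B0
  B2←B4: walk B4→B2 to B0
  B3←B0: walk · to B0
  B3←B2: walk B2 to B0
  B5←B2: walk B2 to B0
  B5←B3: walk B3 to B0
  DF(B0)=∅
  DF(B1)={B2}
  DF(B2)={B2,B3,B5}
  DF(B3)={B5}
  DF(B4)={B2}
  DF(B5)=∅

DF(B2) = ["B2", "B3", "B5"]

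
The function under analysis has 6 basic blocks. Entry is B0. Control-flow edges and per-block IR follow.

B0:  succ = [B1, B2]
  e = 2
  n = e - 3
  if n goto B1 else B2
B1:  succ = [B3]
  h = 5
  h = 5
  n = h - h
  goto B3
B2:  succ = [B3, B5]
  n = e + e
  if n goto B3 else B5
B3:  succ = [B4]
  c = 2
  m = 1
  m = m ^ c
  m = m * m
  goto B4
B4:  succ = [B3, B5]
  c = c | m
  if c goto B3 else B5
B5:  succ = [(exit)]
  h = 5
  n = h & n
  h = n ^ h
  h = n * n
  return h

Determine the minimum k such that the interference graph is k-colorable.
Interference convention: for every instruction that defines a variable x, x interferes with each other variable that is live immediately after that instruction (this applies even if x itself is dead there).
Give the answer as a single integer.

Per-block:
  B0 def {e,n} use ∅
  B1 def {h,n} use ∅
  B2 def {n} use {e}
  B3 def {c,m} use ∅
  B4 def {c} use {c,m}
  B5 def {h,n} use {n}

Backward fixpoint:
  B0: in=∅ out={e}
  B1: in=∅ out={n}
  B2: in={e} out={n}
  B3: in={n} out={c,m,n}
  B4: in={c,m,n} out={n}
  B5: in={n} out=∅

Conflict graph:
  c↔{m,n}
  e↔{n}
  h↔{n}
  m↔{c,n}
  n↔{c,e,h,m}

Registers:
  lower bound: {c,m,n} mutually conflict ⇒ χ ≥ 3
  3-colouring: c0={n}  c1={c,e,h}  c2={m}
  χ = 3

Answer: 3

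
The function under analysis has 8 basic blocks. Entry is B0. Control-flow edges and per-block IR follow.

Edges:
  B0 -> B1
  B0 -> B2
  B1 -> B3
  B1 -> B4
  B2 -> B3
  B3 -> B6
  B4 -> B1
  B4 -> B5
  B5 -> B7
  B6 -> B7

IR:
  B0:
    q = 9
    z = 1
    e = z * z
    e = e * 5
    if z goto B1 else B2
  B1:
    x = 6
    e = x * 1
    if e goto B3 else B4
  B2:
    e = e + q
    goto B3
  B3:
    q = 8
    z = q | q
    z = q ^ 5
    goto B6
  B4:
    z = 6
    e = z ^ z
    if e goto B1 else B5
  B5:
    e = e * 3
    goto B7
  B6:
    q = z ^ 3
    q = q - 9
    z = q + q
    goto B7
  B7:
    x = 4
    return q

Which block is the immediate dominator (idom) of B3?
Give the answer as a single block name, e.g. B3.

idom tree: B1←B0 B2←B0 B3←B0 B4←B1 B5←B4 B6←B3 B7←B0
Join-block Dom:
  B1: preds {B0,B4}: {B0} ∩ {B0,B1,B4} = {B0}; idom=B0
  B3: preds {B1,B2}: {B0,B1} ∩ {B0,B2} = {B0}; idom=B0
  B7: preds {B5,B6}: {B0,B1,B4,B5} ∩ {B0,B3,B6} = {B0}; idom=B0

idom(B3) = B0

Answer: B0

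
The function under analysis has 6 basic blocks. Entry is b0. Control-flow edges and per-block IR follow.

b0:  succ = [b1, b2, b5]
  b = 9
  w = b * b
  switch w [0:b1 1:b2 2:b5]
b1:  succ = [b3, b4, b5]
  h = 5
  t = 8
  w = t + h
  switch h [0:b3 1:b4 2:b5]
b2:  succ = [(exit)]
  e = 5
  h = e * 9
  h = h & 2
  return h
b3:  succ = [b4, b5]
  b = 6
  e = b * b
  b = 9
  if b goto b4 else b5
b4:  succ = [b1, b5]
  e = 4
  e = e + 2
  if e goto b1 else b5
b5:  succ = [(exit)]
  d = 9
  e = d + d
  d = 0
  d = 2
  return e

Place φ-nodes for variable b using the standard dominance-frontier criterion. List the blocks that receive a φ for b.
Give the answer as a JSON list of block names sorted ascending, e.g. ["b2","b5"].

idom tree: b1←b0 b2←b0 b3←b1 b4←b1 b5←b0
Dom∩ at merges:
  b1: preds {b0,b4}: {b0} ∩ {b0,b1,b4} = {b0}; idom=b0
  b4: preds {b1,b3}: {b0,b1} ∩ {b0,b1,b3} = {b0,b1}; idom=b1
  b5: preds {b0,b1,b3,b4}: {b0} ∩ {b0,b1} ∩ {b0,b1,b3} ∩ {b0,b1,b4} = {b0}; idom=b0

DF derivation:
  join b1 pred b0: · stop@b0
  join b1 pred b4: b4→b1 stop@b0
  join b4 pred b1: · stop@b1
  join b4 pred b3: b3 stop@b1
  join b5 pred b0: · stop@b0
  join b5 pred b1: b1 stop@b0
  join b5 pred b3: b3→b1 stop@b0
  join b5 pred b4: b4→b1 stop@b0
  b0 → ∅
  b1 → {b1,b5}
  b2 → ∅
  b3 → {b4,b5}
  b4 → {b1,b5}
  b5 → ∅

φ for b: defs {b0,b3}
  DF⁺ = {b1,b4,b5}

Answer: ["b1", "b4", "b5"]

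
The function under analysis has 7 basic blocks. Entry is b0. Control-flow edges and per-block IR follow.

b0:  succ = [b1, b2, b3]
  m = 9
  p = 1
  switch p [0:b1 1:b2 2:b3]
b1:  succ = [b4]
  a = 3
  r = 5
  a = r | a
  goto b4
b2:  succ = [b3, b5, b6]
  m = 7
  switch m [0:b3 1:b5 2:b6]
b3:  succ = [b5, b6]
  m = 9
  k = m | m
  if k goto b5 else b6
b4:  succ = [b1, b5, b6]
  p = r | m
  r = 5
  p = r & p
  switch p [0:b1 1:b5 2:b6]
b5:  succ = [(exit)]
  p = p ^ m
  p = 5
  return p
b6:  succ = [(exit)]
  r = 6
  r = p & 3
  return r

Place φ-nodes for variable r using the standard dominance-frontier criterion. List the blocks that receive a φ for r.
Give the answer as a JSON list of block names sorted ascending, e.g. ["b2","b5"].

idom tree: b1←b0 b2←b0 b3←b0 b4←b1 b5←b0 b6←b0
Join-block Dom:
  b1: preds {b0,b4}: {b0} ∩ {b0,b1,b4} = {b0}; idom=b0
  b3: preds {b0,b2}: {b0} ∩ {b0,b2} = {b0}; idom=b0
  b5: preds {b2,b3,b4}: {b0,b2} ∩ {b0,b3} ∩ {b0,b1,b4} = {b0}; idom=b0
  b6: preds {b2,b3,b4}: {b0,b2} ∩ {b0,b3} ∩ {b0,b1,b4} = {b0}; idom=b0

DF derivation:
  b1←b0: walk · to b0
  b1←b4: walk b4→b1 to b0
  b3←b0: walk · to b0
  b3←b2: walk b2 to b0
  b5←b2: walk b2 to b0
  b5←b3: walk b3 to b0
  b5←b4: walk b4→b1 to b0
  b6←b2: walk b2 to b0
  b6←b3: walk b3 to b0
  b6←b4: walk b4→b1 to b0
  b0: DF=∅
  b1: DF={b1,b5,b6}
  b2: DF={b3,b5,b6}
  b3: DF={b5,b6}
  b4: DF={b1,b5,b6}
  b5: DF=∅
  b6: DF=∅

φ for r: defs {b1,b4,b6}
  DF⁺ = {b1,b5,b6}

Answer: ["b1", "b5", "b6"]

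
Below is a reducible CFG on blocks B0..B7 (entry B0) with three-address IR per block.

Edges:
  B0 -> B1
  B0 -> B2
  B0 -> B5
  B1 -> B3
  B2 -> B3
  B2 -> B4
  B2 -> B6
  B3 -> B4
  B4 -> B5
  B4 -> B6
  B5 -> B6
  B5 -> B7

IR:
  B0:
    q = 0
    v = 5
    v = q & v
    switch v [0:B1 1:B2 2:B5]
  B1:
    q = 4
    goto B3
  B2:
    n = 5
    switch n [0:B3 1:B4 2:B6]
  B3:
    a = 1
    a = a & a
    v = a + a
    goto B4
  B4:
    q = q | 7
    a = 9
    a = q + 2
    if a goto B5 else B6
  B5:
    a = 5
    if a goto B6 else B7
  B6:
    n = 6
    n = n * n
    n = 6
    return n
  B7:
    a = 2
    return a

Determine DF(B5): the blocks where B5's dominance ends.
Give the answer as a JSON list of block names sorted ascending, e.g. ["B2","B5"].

Answer: ["B6"]

Working:
idom tree: B1←B0 B2←B0 B3←B0 B4←B0 B5←B0 B6←B0 B7←B5
Dom at joins:
  B3: preds {B1,B2}: {B0,B1} ∩ {B0,B2} = {B0}; idom=B0
  B4: preds {B2,B3}: {B0,B2} ∩ {B0,B3} = {B0}; idom=B0
  B5: preds {B0,B4}: {B0} ∩ {B0,B4} = {B0}; idom=B0
  B6: preds {B2,B4,B5}: {B0,B2} ∩ {B0,B4} ∩ {B0,B5} = {B0}; idom=B0

Frontier:
  B3←B1: walk B1 to B0
  B3←B2: walk B2 to B0
  B4←B2: walk B2 to B0
  B4←B3: walk B3 to B0
  B5←B0: walk · to B0
  B5←B4: walk B4 to B0
  B6←B2: walk B2 to B0
  B6←B4: walk B4 to B0
  B6←B5: walk B5 to B0
  DF(B0)=∅
  DF(B1)={B3}
  DF(B2)={B3,B4,B6}
  DF(B3)={B4}
  DF(B4)={B5,B6}
  DF(B5)={B6}
  DF(B6)=∅
  DF(B7)=∅

DF(B5) = ["B6"]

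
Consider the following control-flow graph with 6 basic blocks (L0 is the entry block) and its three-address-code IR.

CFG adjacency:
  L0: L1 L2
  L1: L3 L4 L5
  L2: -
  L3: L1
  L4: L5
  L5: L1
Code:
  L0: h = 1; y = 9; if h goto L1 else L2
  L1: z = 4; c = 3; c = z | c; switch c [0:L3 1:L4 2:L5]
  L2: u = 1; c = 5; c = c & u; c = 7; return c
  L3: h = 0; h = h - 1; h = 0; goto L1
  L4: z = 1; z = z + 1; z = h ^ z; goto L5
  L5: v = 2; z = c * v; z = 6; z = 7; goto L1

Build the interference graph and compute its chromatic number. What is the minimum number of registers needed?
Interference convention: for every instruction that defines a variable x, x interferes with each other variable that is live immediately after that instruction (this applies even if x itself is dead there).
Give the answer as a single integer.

def/use:
  L0: def={h,y} ue=∅
  L1: def={c,z} ue=∅
  L2: def={c,u} ue=∅
  L3: def={h} ue=∅
  L4: def={z} ue={h}
  L5: def={v,z} ue={c}

Live sets:
  live L0: ∅→{h}
  live L1: {h}→{c,h}
  live L2: ∅→∅
  live L3: ∅→{h}
  live L4: {c,h}→{c,h}
  live L5: {c,h}→{h}

Conflict graph:
  c↔{h,u,v,z}
  h↔{c,v,y,z}
  u↔{c}
  v↔{c,h}
  y↔{h}
  z↔{c,h}

Chromatic number:
  lower bound: {c,h,v} mutually conflict ⇒ χ ≥ 3
  assign c→r0 h→r1 u→r1 v→r2 y→r0 z→r2 — no edge inside a register ⇒ χ ≤ 3
  χ = 3

Answer: 3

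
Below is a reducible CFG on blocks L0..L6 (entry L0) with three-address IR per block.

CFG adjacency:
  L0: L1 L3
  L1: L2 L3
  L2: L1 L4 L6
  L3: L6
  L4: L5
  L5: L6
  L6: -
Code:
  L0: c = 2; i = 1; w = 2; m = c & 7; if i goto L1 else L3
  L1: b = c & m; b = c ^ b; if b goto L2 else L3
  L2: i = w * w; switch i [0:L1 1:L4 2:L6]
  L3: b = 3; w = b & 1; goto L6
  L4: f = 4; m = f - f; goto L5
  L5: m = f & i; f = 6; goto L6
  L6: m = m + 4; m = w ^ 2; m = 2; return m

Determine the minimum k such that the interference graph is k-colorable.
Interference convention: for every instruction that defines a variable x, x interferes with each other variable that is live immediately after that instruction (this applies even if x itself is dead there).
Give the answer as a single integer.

Answer: 4

Derivation:
def/use:
  L0: {c,i,m,w} / ∅
  L1: {b} / {c,m}
  L2: {i} / {w}
  L3: {b,w} / ∅
  L4: {f,m} / ∅
  L5: {f,m} / {f,i}
  L6: {m} / {m,w}

Live sets:
  L0: in=∅ out={c,m,w}
  L1: in={c,m,w} out={c,m,w}
  L2: in={c,m,w} out={c,i,m,w}
  L3: in={m} out={m,w}
  L4: in={i,w} out={f,i,w}
  L5: in={f,i,w} out={m,w}
  L6: in={m,w} out=∅

Conflict graph:
  b: {c,m,w}
  c: {b,i,m,w}
  f: {i,m,w}
  i: {c,f,m,w}
  m: {b,c,f,i,w}
  w: {b,c,f,i,m}

Chromatic number:
  clique {b,c,m,w} ⇒ need ≥ 4
  assign b→r3 c→r2 f→r2 i→r3 m→r0 w→r1 — no edge inside a register ⇒ χ ≤ 4
  χ = 4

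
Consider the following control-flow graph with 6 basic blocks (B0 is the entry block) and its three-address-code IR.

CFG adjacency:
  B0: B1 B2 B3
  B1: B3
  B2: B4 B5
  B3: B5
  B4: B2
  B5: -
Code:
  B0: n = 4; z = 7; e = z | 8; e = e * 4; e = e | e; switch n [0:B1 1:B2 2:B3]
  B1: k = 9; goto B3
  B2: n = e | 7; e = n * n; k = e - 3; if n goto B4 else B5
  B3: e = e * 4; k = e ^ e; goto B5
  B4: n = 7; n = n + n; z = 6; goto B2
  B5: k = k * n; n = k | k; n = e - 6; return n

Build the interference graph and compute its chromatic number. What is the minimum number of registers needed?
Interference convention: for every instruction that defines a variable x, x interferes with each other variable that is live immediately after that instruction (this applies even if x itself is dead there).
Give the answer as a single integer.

Per-block:
  B0: def={e,n,z} ue=∅
  B1: def={k} ue=∅
  B2: def={e,k,n} ue={e}
  B3: def={e,k} ue={e}
  B4: def={n,z} ue=∅
  B5: def={k,n} ue={e,k,n}

Live sets:
  live B0: ∅→{e,n}
  live B1: {e,n}→{e,n}
  live B2: {e}→{e,k,n}
  live B3: {e,n}→{e,k,n}
  live B4: {e}→{e}
  live B5: {e,k,n}→∅

Interfere edges:
  e — {k,n,z}
  k — {e,n}
  n — {e,k,z}
  z — {e,n}

Colouring:
  {e,k,n} pairwise interfere (3-clique) ⇒ χ ≥ 3
  assign e→r0 k→r2 n→r1 z→r2 — no edge inside a register ⇒ χ ≤ 3
  χ = 3

Answer: 3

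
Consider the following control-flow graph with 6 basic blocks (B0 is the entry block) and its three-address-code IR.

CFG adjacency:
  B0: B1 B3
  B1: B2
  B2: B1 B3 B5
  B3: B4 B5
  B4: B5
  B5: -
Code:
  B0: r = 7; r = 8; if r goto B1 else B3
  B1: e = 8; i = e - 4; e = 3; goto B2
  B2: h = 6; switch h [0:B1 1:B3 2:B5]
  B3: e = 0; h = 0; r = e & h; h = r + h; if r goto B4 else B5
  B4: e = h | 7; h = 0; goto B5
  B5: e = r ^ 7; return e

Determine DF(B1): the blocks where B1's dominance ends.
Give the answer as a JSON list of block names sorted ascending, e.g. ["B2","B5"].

idom tree: B1←B0 B2←B1 B3←B0 B4←B3 B5←B0
Dom∩ at merges:
  B1: preds {B0,B2}: {B0} ∩ {B0,B1,B2} = {B0}; idom=B0
  B3: preds {B0,B2}: {B0} ∩ {B0,B1,B2} = {B0}; idom=B0
  B5: preds {B2,B3,B4}: {B0,B1,B2} ∩ {B0,B3} ∩ {B0,B3,B4} = {B0}; idom=B0

Frontier:
  B1←B0: walk · to B0
  B1←B2: walk B2→B1 to B0
  B3←B0: walk · to B0
  B3←B2: walk B2→B1 to B0
  B5←B2: walk B2→B1 to B0
  B5←B3: walk B3 to B0
  B5←B4: walk B4→B3 to B0
  B0: DF=∅
  B1: DF={B1,B3,B5}
  B2: DF={B1,B3,B5}
  B3: DF={B5}
  B4: DF={B5}
  B5: DF=∅

DF(B1) = ["B1", "B3", "B5"]

Answer: ["B1", "B3", "B5"]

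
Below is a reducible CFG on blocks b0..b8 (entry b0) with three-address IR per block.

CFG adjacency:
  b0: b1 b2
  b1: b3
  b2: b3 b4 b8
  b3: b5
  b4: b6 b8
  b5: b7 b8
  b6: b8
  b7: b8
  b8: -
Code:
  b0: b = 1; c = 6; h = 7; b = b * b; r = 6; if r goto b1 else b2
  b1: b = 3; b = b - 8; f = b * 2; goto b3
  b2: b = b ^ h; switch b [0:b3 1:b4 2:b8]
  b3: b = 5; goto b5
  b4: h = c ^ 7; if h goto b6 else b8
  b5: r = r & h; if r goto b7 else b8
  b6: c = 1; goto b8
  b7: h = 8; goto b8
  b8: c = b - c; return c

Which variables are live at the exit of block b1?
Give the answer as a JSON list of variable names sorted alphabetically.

Block summaries:
  b0: {b,c,h,r} / ∅
  b1: {b,f} / ∅
  b2: {b} / {b,h}
  b3: {b} / ∅
  b4: {h} / {c}
  b5: {r} / {h,r}
  b6: {c} / ∅
  b7: {h} / ∅
  b8: {c} / {b,c}

Live sets:
  b0: in=∅ out={b,c,h,r}
  b1: in={c,h,r} out={c,h,r}
  b2: in={b,c,h,r} out={b,c,h,r}
  b3: in={c,h,r} out={b,c,h,r}
  b4: in={b,c} out={b,c}
  b5: in={b,c,h,r} out={b,c}
  b6: in={b} out={b,c}
  b7: in={b,c} out={b,c}
  b8: in={b,c} out=∅

live-out(b1) = ["c", "h", "r"]

Answer: ["c", "h", "r"]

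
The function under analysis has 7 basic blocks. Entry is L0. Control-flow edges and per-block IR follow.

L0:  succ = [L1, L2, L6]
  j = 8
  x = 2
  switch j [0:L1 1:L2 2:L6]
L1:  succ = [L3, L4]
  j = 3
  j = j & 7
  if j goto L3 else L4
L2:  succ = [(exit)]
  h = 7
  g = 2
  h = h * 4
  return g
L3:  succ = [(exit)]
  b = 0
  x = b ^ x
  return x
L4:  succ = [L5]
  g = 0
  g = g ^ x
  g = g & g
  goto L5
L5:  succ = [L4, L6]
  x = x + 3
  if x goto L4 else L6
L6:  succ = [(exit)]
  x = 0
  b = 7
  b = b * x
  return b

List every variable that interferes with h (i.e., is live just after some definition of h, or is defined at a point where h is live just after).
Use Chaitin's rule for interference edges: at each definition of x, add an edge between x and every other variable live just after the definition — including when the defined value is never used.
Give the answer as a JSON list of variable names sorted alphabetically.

Block summaries:
  L0: def={j,x} ue=∅
  L1: def={j} ue=∅
  L2: def={g,h} ue=∅
  L3: def={b,x} ue={x}
  L4: def={g} ue={x}
  L5: def={x} ue={x}
  L6: def={b,x} ue=∅

Liveness:
  live L0: ∅→{x}
  live L1: {x}→{x}
  live L2: ∅→∅
  live L3: {x}→∅
  live L4: {x}→{x}
  live L5: {x}→{x}
  live L6: ∅→∅

Interfere edges:
  b↔{x}
  g↔{h,x}
  h↔{g}
  j↔{x}
  x↔{b,g,j}

N(h) = ["g"]

Answer: ["g"]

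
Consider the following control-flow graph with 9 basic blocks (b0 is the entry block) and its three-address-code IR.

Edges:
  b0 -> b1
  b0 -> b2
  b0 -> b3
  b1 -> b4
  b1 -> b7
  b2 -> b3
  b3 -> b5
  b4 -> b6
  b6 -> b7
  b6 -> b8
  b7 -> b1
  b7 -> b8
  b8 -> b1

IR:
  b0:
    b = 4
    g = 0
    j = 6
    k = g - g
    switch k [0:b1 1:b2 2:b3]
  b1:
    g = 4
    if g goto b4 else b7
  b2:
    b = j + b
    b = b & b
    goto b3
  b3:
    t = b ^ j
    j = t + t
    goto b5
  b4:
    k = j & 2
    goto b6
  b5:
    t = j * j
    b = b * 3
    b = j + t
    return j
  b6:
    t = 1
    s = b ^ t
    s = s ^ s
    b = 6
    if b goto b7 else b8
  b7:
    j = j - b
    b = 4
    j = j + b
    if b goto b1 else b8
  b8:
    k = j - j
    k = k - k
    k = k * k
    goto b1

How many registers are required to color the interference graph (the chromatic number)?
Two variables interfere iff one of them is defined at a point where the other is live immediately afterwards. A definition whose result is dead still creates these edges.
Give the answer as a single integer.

def/use:
  b0: def={b,g,j,k} ue=∅
  b1: def={g} ue=∅
  b2: def={b} ue={b,j}
  b3: def={j,t} ue={b,j}
  b4: def={k} ue={j}
  b5: def={b,t} ue={b,j}
  b6: def={b,s,t} ue={b}
  b7: def={b,j} ue={b,j}
  b8: def={k} ue={j}

Liveness:
  live b0: ∅→{b,j}
  live b1: {b,j}→{b,j}
  live b2: {b,j}→{b,j}
  live b3: {b,j}→{b,j}
  live b4: {b,j}→{b,j}
  live b5: {b,j}→∅
  live b6: {b,j}→{b,j}
  live b7: {b,j}→{b,j}
  live b8: {b,j}→{b,j}

Conflict graph:
  b↔{g,j,k,t}
  g↔{b,j}
  j↔{b,g,k,s,t}
  k↔{b,j}
  s↔{j}
  t↔{b,j}

Registers:
  {b,g,j} pairwise interfere (3-clique) ⇒ χ ≥ 3
  3-colouring: c0={j}  c1={b,s}  c2={g,k,t}
  χ = 3

Answer: 3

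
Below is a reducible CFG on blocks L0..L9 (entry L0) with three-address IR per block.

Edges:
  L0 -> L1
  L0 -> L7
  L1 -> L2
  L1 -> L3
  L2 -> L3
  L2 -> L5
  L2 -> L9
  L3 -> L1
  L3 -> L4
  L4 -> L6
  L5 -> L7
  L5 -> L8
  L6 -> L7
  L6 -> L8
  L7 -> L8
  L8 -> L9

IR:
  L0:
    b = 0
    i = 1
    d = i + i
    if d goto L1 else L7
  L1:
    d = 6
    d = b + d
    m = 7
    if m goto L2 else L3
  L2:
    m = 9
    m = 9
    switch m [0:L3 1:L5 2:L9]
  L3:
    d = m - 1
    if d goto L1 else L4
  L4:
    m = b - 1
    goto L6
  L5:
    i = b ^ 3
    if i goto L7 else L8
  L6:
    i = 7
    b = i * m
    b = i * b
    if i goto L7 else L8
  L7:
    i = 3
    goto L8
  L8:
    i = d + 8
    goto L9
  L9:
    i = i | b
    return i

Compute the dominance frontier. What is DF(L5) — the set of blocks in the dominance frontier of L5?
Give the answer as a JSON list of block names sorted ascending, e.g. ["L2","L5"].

idom tree: L1←L0 L2←L1 L3←L1 L4←L3 L5←L2 L6←L4 L7←L0 L8←L0 L9←L0
Dom at joins:
  L1: preds {L0,L3}: {L0} ∩ {L0,L1,L3} = {L0}; idom=L0
  L3: preds {L1,L2}: {L0,L1} ∩ {L0,L1,L2} = {L0,L1}; idom=L1
  L7: preds {L0,L5,L6}: {L0} ∩ {L0,L1,L2,L5} ∩ {L0,L1,L3,L4,L6} = {L0}; idom=L0
  L8: preds {L5,L6,L7}: {L0,L1,L2,L5} ∩ {L0,L1,L3,L4,L6} ∩ {L0,L7} = {L0}; idom=L0
  L9: preds {L2,L8}: {L0,L1,L2} ∩ {L0,L8} = {L0}; idom=L0

Frontier:
  L1←L0: walk · to L0
  L1←L3: walk L3→L1 to L0
  L3←L1: walk · to L1
  L3←L2: walk L2 to L1
  L7←L0: walk · to L0
  L7←L5: walk L5→L2→L1 to L0
  L7←L6: walk L6→L4→L3→L1 to L0
  L8←L5: walk L5→L2→L1 to L0
  L8←L6: walk L6→L4→L3→L1 to L0
  L8←L7: walk L7 to L0
  L9←L2: walk L2→L1 to L0
  L9←L8: walk L8 to L0
  L0: DF=∅
  L1: DF={L1,L7,L8,L9}
  L2: DF={L3,L7,L8,L9}
  L3: DF={L1,L7,L8}
  L4: DF={L7,L8}
  L5: DF={L7,L8}
  L6: DF={L7,L8}
  L7: DF={L8}
  L8: DF={L9}
  L9: DF=∅

DF(L5) = ["L7", "L8"]

Answer: ["L7", "L8"]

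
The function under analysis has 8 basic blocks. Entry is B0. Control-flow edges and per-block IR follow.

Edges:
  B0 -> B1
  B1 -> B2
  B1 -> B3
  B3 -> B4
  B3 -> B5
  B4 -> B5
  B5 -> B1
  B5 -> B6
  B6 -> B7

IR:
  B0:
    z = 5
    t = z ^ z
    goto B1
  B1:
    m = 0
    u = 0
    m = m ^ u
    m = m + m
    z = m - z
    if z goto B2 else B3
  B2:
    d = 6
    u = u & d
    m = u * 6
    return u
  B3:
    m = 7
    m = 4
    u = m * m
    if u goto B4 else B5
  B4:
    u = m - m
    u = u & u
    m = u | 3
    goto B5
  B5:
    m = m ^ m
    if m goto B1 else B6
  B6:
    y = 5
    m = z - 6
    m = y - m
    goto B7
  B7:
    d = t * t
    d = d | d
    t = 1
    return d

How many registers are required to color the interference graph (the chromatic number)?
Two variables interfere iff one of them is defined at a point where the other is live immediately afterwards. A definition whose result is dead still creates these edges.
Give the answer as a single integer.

Answer: 4

Derivation:
Per-block:
  B0: def={t,z} ue=∅
  B1: def={m,u,z} ue={z}
  B2: def={d,m,u} ue={u}
  B3: def={m,u} ue=∅
  B4: def={m,u} ue={m}
  B5: def={m} ue={m}
  B6: def={m,y} ue={z}
  B7: def={d,t} ue={t}

Live sets:
  B0 li=∅ lo={t,z}
  B1 li={t,z} lo={t,u,z}
  B2 li={u} lo=∅
  B3 li={t,z} lo={m,t,z}
  B4 li={m,t,z} lo={m,t,z}
  B5 li={m,t,z} lo={t,z}
  B6 li={t,z} lo={t}
  B7 li={t} lo=∅

Interference:
  d — {t,u}
  m — {t,u,y,z}
  t — {d,m,u,y,z}
  u — {d,m,t,z}
  y — {m,t,z}
  z — {m,t,u,y}

Colouring:
  {m,t,u,z} pairwise interfere (4-clique) ⇒ χ ≥ 4
  4-colouring: R0={t}  R1={d,m}  R2={u,y}  R3={z}
  χ = 4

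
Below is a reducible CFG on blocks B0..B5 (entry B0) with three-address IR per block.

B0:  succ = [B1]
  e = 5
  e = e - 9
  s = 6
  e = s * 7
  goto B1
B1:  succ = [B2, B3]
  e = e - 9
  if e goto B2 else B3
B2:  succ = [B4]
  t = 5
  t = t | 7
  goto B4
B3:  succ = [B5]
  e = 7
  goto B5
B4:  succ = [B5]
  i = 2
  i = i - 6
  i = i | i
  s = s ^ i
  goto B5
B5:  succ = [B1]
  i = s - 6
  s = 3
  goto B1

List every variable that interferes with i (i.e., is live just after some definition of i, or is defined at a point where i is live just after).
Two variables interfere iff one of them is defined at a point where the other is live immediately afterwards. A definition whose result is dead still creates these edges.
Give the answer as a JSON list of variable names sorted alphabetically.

def/use:
  B0: def={e,s} ue=∅
  B1: def={e} ue={e}
  B2: def={t} ue=∅
  B3: def={e} ue=∅
  B4: def={i,s} ue={s}
  B5: def={i,s} ue={s}

Liveness:
  live B0: ∅→{e,s}
  live B1: {e,s}→{e,s}
  live B2: {e,s}→{e,s}
  live B3: {s}→{e,s}
  live B4: {e,s}→{e,s}
  live B5: {e,s}→{e,s}

Interfere edges:
  e↔{i,s,t}
  i↔{e,s}
  s↔{e,i,t}
  t↔{e,s}

N(i) = ["e", "s"]

Answer: ["e", "s"]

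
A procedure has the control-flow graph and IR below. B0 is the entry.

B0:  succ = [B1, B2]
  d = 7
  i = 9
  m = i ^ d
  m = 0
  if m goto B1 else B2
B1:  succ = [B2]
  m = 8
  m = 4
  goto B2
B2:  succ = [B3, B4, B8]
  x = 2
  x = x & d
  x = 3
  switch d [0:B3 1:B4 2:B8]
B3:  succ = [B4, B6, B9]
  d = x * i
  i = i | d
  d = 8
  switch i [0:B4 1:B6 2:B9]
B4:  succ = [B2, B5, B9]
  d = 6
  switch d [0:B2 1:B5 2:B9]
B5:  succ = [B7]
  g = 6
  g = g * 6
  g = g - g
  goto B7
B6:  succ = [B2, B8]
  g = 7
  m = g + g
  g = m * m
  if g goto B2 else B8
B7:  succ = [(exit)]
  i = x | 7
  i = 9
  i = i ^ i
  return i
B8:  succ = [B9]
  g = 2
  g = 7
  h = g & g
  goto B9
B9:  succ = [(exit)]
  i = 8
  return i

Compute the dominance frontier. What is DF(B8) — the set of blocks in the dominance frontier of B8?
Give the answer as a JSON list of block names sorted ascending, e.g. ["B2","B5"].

idom tree: B1←B0 B2←B0 B3←B2 B4←B2 B5←B4 B6←B3 B7←B5 B8←B2 B9←B2
Join-block Dom:
  B2: preds {B0,B1,B4,B6}: {B0} ∩ {B0,B1} ∩ {B0,B2,B4} ∩ {B0,B2,B3,B6} = {B0}; idom=B0
  B4: preds {B2,B3}: {B0,B2} ∩ {B0,B2,B3} = {B0,B2}; idom=B2
  B8: preds {B2,B6}: {B0,B2} ∩ {B0,B2,B3,B6} = {B0,B2}; idom=B2
  B9: preds {B3,B4,B8}: {B0,B2,B3} ∩ {B0,B2,B4} ∩ {B0,B2,B8} = {B0,B2}; idom=B2

DF walk-up:
  B2←B0: walk · to B0
  B2←B1: walk B1 to B0
  B2←B4: walk B4→B2 to B0
  B2←B6: walk B6→B3→B2 to B0
  B4←B2: walk · to B2
  B4←B3: walk B3 to B2
  B8←B2: walk · to B2
  B8←B6: walk B6→B3 to B2
  B9←B3: walk B3 to B2
  B9←B4: walk B4 to B2
  B9←B8: walk B8 to B2
  DF(B0)=∅
  DF(B1)={B2}
  DF(B2)={B2}
  DF(B3)={B2,B4,B8,B9}
  DF(B4)={B2,B9}
  DF(B5)=∅
  DF(B6)={B2,B8}
  DF(B7)=∅
  DF(B8)={B9}
  DF(B9)=∅

DF(B8) = ["B9"]

Answer: ["B9"]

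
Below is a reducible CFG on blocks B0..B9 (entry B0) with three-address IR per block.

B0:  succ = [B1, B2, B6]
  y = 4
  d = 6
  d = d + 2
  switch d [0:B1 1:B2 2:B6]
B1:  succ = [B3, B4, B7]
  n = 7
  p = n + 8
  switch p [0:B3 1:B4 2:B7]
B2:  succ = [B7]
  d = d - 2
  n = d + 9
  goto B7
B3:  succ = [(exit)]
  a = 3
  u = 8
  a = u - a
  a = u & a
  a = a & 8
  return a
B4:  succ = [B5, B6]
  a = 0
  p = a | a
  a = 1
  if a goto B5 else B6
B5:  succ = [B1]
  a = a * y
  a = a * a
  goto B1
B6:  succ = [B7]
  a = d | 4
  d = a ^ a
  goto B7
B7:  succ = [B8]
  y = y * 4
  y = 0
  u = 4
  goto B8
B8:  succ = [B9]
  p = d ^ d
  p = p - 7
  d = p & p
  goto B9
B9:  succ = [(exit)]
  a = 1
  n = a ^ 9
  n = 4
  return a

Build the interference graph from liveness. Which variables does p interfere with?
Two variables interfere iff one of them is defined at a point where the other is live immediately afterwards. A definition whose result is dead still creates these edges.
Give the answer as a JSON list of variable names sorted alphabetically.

def/use:
  B0: {d,y} / ∅
  B1: {n,p} / ∅
  B2: {d,n} / {d}
  B3: {a,u} / ∅
  B4: {a,p} / ∅
  B5: {a} / {a,y}
  B6: {a,d} / {d}
  B7: {u,y} / {y}
  B8: {d,p} / {d}
  B9: {a,n} / ∅

Backward fixpoint:
  B0: in=∅ out={d,y}
  B1: in={d,y} out={d,y}
  B2: in={d,y} out={d,y}
  B3: in=∅ out=∅
  B4: in={d,y} out={a,d,y}
  B5: in={a,d,y} out={d,y}
  B6: in={d,y} out={d,y}
  B7: in={d,y} out={d}
  B8: in={d} out=∅
  B9: in=∅ out=∅

Conflict graph:
  a↔{d,n,u,y}
  d↔{a,n,p,u,y}
  n↔{a,d,y}
  p↔{d,y}
  u↔{a,d}
  y↔{a,d,n,p}

N(p) = ["d", "y"]

Answer: ["d", "y"]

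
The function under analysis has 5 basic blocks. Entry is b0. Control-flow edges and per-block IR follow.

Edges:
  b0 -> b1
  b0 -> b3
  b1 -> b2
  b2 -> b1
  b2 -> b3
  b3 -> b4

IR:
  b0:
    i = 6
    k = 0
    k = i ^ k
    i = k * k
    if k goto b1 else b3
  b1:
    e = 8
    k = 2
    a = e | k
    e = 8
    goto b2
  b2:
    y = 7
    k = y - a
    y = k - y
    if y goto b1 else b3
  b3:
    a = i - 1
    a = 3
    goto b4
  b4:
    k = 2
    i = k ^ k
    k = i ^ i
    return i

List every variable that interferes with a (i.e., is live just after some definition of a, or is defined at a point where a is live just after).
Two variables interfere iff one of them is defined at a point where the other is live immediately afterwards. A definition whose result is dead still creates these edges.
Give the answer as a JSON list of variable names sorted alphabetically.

Answer: ["e", "i", "y"]

Derivation:
Block summaries:
  b0: def={i,k} ue=∅
  b1: def={a,e,k} ue=∅
  b2: def={k,y} ue={a}
  b3: def={a} ue={i}
  b4: def={i,k} ue=∅

Liveness:
  b0: in=∅ out={i}
  b1: in={i} out={a,i}
  b2: in={a,i} out={i}
  b3: in={i} out=∅
  b4: in=∅ out=∅

Conflict graph:
  a: {e,i,y}
  e: {a,i,k}
  i: {a,e,k,y}
  k: {e,i,y}
  y: {a,i,k}

N(a) = ["e", "i", "y"]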